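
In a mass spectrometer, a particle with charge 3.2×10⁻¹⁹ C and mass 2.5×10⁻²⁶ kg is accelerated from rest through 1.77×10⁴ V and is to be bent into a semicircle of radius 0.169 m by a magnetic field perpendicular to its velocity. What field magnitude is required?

v = √(2|q|V/m) = √(2·3.2×10⁻¹⁹·1.77×10⁴/2.5×10⁻²⁶) ≈ 6.731×10⁵ m/s.
B = mv/(|q|r) = (2.5×10⁻²⁶)(6.731×10⁵)/((3.2×10⁻¹⁹)(0.169)) ≈ 0.311 T.

B ≈ 0.311 T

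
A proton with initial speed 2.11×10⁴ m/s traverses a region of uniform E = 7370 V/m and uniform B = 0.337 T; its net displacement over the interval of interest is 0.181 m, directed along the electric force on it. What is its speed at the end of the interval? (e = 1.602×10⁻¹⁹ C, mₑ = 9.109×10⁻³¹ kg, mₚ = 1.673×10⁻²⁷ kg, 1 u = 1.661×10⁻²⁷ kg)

v_f ≈ 5.06×10⁵ m/s

B does no work; ΔKE = |q|E d.
½mv_f² = ½mv₀² + |q|Ed = ½(1.673×10⁻²⁷)(2.11×10⁴)² + (1.602×10⁻¹⁹)(7370)(0.181) ≈ 3.724×10⁻¹⁹ J + 2.137×10⁻¹⁶ J ≈ 2.141×10⁻¹⁶ J.
v_f = √(2·2.141×10⁻¹⁶/1.673×10⁻²⁷) ≈ 5.06×10⁵ m/s.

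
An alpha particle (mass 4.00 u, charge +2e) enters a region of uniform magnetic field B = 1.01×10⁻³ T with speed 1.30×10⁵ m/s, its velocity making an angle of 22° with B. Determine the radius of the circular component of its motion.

r ≈ 1.00 m

v⊥ = v sinθ = 1.30×10⁵·sin22° ≈ 4.870×10⁴ m/s.
r = m v⊥/(|q|B) = (6.644×10⁻²⁷)(4.870×10⁴)/((3.204×10⁻¹⁹)(1.01×10⁻³)) ≈ 1.00 m.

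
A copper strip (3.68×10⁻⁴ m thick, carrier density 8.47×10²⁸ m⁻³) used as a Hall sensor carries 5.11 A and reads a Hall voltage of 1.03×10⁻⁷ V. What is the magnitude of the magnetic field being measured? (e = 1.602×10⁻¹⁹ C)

B ≈ 0.101 T

From V_H = IB/(n e t), B = V_H n e t / I.
B = (1.03×10⁻⁷)(8.47×10²⁸)(1.602×10⁻¹⁹)(3.68×10⁻⁴)/5.11 ≈ 0.101 T.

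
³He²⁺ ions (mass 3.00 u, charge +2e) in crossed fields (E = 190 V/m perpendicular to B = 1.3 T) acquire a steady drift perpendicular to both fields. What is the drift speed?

The E×B drift speed is v_d = E/B.
v_d = 190/1.3 = 150 m/s.

v_d ≈ 150 m/s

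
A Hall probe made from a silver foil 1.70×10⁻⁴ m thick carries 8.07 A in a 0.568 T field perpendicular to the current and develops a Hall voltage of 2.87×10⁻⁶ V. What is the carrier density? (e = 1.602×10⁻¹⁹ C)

n ≈ 5.86×10²⁸ m⁻³

From V_H = IB/(n e t), n = IB/(V_H e t).
n = (8.07)(0.568)/((2.87×10⁻⁶)(1.602×10⁻¹⁹)(1.70×10⁻⁴)) ≈ 5.86×10²⁸ m⁻³.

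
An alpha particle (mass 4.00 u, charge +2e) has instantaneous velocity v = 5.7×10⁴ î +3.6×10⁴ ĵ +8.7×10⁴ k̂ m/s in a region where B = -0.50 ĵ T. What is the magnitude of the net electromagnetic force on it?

|F| ≈ 1.67×10⁻¹⁴ N

v×B = (4.35×10⁴, 0, -2.85×10⁴) N/C.
F = q v×B = (3.204×10⁻¹⁹ C)·(4.35×10⁴, 0, -2.85×10⁴) = (1.39×10⁻¹⁴, 0, -9.13×10⁻¹⁵) N.
|F| = 1.67×10⁻¹⁴ N.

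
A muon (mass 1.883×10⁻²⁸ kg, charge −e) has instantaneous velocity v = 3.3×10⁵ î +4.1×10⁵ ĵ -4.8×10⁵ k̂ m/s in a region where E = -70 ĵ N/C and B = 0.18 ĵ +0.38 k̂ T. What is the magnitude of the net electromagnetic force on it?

v×B = (2.42×10⁵, -1.25×10⁵, 5.94×10⁴) N/C.
E + v×B = (2.42×10⁵, -1.25×10⁵, 5.94×10⁴) N/C.
F = q(E + v×B) = (−1.602×10⁻¹⁹ C)·(2.42×10⁵, -1.25×10⁵, 5.94×10⁴) = (-3.88×10⁻¹⁴, 2.01×10⁻¹⁴, -9.52×10⁻¹⁵) N.
|F| = 4.47×10⁻¹⁴ N.

|F| ≈ 4.47×10⁻¹⁴ N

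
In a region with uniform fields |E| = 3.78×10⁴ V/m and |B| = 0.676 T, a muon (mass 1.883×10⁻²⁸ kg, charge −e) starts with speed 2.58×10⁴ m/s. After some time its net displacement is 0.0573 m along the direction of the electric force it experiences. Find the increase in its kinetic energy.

The magnetic force is always ⟂ v and does no work; only the electric force changes KE.
ΔKE = F_E · d = |q|E d = (1.602×10⁻¹⁹)(3.78×10⁴)(0.0573) ≈ 3.47×10⁻¹⁶ J.

ΔKE ≈ 3.47×10⁻¹⁶ J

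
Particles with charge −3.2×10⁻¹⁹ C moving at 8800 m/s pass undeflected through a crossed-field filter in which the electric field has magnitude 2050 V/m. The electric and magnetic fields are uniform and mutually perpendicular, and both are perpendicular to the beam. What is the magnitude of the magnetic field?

B = 0.233 T

Balance of forces in the selector: qE = qvB ⇒ B = E/v.
B = 2050/8800 = 0.233 T.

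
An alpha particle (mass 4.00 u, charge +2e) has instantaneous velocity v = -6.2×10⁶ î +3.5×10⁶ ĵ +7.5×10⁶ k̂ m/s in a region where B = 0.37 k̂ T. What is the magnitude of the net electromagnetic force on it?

|F| ≈ 8.44×10⁻¹³ N

v×B = (1.30×10⁶, 2.29×10⁶, 0) N/C.
F = q v×B = (3.204×10⁻¹⁹ C)·(1.30×10⁶, 2.29×10⁶, 0) = (4.15×10⁻¹³, 7.35×10⁻¹³, 0) N.
|F| = 8.44×10⁻¹³ N.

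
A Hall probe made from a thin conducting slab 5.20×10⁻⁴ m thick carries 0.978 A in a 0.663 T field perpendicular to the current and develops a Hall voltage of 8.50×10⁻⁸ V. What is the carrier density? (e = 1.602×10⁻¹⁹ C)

n ≈ 9.16×10²⁸ m⁻³

From V_H = IB/(n e t), n = IB/(V_H e t).
n = (0.978)(0.663)/((8.50×10⁻⁸)(1.602×10⁻¹⁹)(5.20×10⁻⁴)) ≈ 9.16×10²⁸ m⁻³.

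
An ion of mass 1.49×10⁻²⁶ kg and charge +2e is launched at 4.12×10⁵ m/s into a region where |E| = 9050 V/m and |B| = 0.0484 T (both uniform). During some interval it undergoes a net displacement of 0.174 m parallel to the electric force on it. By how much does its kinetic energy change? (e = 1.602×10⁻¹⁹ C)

ΔKE ≈ 5.05×10⁻¹⁶ J

The magnetic force is always ⟂ v and does no work; only the electric force changes KE.
ΔKE = F_E · d = |q|E d = (3.204×10⁻¹⁹)(9050)(0.174) ≈ 5.05×10⁻¹⁶ J.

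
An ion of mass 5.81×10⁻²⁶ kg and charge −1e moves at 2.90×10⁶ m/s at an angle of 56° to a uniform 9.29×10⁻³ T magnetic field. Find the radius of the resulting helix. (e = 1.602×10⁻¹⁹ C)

r ≈ 93.9 m

v⊥ = v sinθ = 2.90×10⁶·sin56° ≈ 2.404×10⁶ m/s.
r = m v⊥/(|q|B) = (5.81×10⁻²⁶)(2.404×10⁶)/((1.602×10⁻¹⁹)(9.29×10⁻³)) ≈ 93.9 m.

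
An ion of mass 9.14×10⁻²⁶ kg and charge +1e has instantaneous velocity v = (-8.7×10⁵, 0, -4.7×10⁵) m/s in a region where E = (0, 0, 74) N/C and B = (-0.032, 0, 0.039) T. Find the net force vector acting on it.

F ≈ (0, 7.84×10⁻¹⁵, 1.19×10⁻¹⁷) N

v×B = (0, 4.90×10⁴, 0) N/C.
E + v×B = (0, 4.90×10⁴, 74.0) N/C.
F = q(E + v×B) = (1.602×10⁻¹⁹ C)·(0, 4.90×10⁴, 74.0) = (0, 7.84×10⁻¹⁵, 1.19×10⁻¹⁷) N.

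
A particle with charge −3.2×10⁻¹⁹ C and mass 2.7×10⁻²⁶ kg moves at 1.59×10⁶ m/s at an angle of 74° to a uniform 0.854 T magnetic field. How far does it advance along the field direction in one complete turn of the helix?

p ≈ 0.272 m

v∥ = v cosθ = 1.59×10⁶·cos74° ≈ 4.383×10⁵ m/s.
T = 2πm/(|q|B) = 2π(2.7×10⁻²⁶)/((3.2×10⁻¹⁹)(0.854)) ≈ 6.208×10⁻⁷ s.
pitch = v∥ T = (4.383×10⁵)(6.208×10⁻⁷) ≈ 0.272 m.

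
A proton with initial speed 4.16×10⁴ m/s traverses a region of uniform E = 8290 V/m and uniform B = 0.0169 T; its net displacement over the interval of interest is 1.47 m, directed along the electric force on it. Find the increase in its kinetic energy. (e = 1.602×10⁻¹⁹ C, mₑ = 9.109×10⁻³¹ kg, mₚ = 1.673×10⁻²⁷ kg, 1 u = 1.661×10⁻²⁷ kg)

ΔKE ≈ 1.95×10⁻¹⁵ J

The magnetic force is always ⟂ v and does no work; only the electric force changes KE.
ΔKE = F_E · d = |q|E d = (1.602×10⁻¹⁹)(8290)(1.47) ≈ 1.95×10⁻¹⁵ J.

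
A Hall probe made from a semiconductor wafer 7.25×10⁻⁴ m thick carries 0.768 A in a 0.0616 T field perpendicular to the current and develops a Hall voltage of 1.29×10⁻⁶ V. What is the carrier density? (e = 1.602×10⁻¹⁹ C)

From V_H = IB/(n e t), n = IB/(V_H e t).
n = (0.768)(0.0616)/((1.29×10⁻⁶)(1.602×10⁻¹⁹)(7.25×10⁻⁴)) ≈ 3.16×10²⁶ m⁻³.

n ≈ 3.16×10²⁶ m⁻³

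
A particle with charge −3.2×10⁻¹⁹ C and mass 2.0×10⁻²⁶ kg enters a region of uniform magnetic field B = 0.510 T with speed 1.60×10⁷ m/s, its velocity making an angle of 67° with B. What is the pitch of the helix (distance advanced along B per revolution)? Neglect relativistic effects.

v∥ = v cosθ = 1.60×10⁷·cos67° ≈ 6.252×10⁶ m/s.
T = 2πm/(|q|B) = 2π(2.0×10⁻²⁶)/((3.2×10⁻¹⁹)(0.510)) ≈ 7.700×10⁻⁷ s.
pitch = v∥ T = (6.252×10⁶)(7.700×10⁻⁷) ≈ 4.81 m.

p ≈ 4.81 m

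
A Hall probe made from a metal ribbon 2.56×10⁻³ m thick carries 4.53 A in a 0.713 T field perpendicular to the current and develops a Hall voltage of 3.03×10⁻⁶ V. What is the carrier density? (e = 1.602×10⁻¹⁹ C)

From V_H = IB/(n e t), n = IB/(V_H e t).
n = (4.53)(0.713)/((3.03×10⁻⁶)(1.602×10⁻¹⁹)(2.56×10⁻³)) ≈ 2.60×10²⁷ m⁻³.

n ≈ 2.60×10²⁷ m⁻³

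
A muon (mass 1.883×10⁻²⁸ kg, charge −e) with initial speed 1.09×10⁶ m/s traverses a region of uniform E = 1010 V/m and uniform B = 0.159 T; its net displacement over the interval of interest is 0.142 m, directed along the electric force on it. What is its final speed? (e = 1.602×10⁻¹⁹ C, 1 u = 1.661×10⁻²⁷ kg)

B does no work; ΔKE = |q|E d.
½mv_f² = ½mv₀² + |q|Ed = ½(1.883×10⁻²⁸)(1.09×10⁶)² + (1.602×10⁻¹⁹)(1010)(0.142) ≈ 1.119×10⁻¹⁶ J + 2.298×10⁻¹⁷ J ≈ 1.348×10⁻¹⁶ J.
v_f = √(2·1.348×10⁻¹⁶/1.883×10⁻²⁸) ≈ 1.20×10⁶ m/s.

v_f ≈ 1.20×10⁶ m/s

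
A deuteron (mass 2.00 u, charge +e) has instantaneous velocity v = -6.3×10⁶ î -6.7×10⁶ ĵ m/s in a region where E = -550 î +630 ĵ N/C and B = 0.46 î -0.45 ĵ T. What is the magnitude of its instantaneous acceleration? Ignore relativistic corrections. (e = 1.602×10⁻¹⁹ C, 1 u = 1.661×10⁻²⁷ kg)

|a| ≈ 2.85×10¹⁴ m/s²

v×B = (0, 0, 5.92×10⁶) N/C.
E + v×B = (-550, 630, 5.92×10⁶) N/C.
F = q(E + v×B) = (1.602×10⁻¹⁹ C)·(-550, 630, 5.92×10⁶) = (-8.81×10⁻¹⁷, 1.01×10⁻¹⁶, 9.48×10⁻¹³) N.
|a| = |F|/m = 9.479×10⁻¹³/3.322×10⁻²⁷ ≈ 2.85×10¹⁴ m/s².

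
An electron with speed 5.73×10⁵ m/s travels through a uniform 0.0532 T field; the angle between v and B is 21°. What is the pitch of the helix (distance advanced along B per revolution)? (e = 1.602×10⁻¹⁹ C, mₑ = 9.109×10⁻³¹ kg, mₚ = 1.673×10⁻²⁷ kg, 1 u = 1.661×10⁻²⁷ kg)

p ≈ 3.59×10⁻⁴ m

v∥ = v cosθ = 5.73×10⁵·cos21° ≈ 5.349×10⁵ m/s.
T = 2πm/(|q|B) = 2π(9.109×10⁻³¹)/((1.602×10⁻¹⁹)(0.0532)) ≈ 6.715×10⁻¹⁰ s.
pitch = v∥ T = (5.349×10⁵)(6.715×10⁻¹⁰) ≈ 3.59×10⁻⁴ m.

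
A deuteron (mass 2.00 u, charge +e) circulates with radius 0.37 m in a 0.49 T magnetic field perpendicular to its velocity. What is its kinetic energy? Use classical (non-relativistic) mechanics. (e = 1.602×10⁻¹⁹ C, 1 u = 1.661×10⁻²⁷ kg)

v = |q|Br/m, then KE = ½mv² = (qBr)²/(2m).
v = (1.602×10⁻¹⁹)(0.49)(0.37)/3.322×10⁻²⁷ ≈ 8.743×10⁶ m/s.
KE = ½(3.322×10⁻²⁷)(8.743×10⁶)² ≈ 1.3×10⁻¹³ J.

KE ≈ 1.3×10⁻¹³ J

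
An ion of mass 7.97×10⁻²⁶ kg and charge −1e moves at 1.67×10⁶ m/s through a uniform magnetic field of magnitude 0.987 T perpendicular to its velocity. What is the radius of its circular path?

r ≈ 0.842 m

The magnetic force provides the centripetal force: |q|vB = mv²/r.
r = mv/(|q|B) = (7.97×10⁻²⁶)(1.67×10⁶)/((1.602×10⁻¹⁹)(0.987)) ≈ 0.842 m.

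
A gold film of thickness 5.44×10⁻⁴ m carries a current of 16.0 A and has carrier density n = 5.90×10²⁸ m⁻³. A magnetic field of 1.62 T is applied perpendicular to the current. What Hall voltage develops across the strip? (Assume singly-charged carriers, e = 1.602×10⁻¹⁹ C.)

V_H ≈ 5.04×10⁻⁶ V

V_H = IB/(n e t).
V_H = (16.0)(1.62)/((5.90×10²⁸)(1.602×10⁻¹⁹)(5.44×10⁻⁴)) ≈ 5.04×10⁻⁶ V.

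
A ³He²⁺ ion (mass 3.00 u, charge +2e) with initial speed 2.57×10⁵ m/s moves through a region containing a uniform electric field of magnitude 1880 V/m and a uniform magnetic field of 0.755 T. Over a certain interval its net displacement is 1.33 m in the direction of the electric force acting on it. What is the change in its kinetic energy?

The magnetic force is always ⟂ v and does no work; only the electric force changes KE.
ΔKE = F_E · d = |q|E d = (3.204×10⁻¹⁹)(1880)(1.33) ≈ 8.01×10⁻¹⁶ J.

ΔKE ≈ 8.01×10⁻¹⁶ J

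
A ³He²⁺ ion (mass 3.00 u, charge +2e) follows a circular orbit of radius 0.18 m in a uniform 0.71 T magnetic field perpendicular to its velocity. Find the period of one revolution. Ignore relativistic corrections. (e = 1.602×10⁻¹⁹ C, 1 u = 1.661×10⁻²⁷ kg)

T ≈ 1.4×10⁻⁷ s

The cyclotron period depends only on m, q, B: T = 2πm/(|q|B).
T = 2π(4.983×10⁻²⁷)/((3.204×10⁻¹⁹)(0.71)) ≈ 1.4×10⁻⁷ s.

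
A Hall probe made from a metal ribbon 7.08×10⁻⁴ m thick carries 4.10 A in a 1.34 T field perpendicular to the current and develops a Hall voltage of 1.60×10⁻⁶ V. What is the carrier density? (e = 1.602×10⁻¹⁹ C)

n ≈ 3.03×10²⁸ m⁻³

From V_H = IB/(n e t), n = IB/(V_H e t).
n = (4.10)(1.34)/((1.60×10⁻⁶)(1.602×10⁻¹⁹)(7.08×10⁻⁴)) ≈ 3.03×10²⁸ m⁻³.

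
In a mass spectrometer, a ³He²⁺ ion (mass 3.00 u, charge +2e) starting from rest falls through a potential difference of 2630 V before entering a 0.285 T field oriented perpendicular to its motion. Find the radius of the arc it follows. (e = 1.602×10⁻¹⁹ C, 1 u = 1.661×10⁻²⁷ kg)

Acceleration: |q|V = ½mv² ⇒ v = √(2|q|V/m) = √(2·3.204×10⁻¹⁹·2630/4.983×10⁻²⁷) ≈ 5.816×10⁵ m/s.
In the field: r = mv/(|q|B) = (4.983×10⁻²⁷)(5.816×10⁵)/((3.204×10⁻¹⁹)(0.285)) ≈ 0.0317 m.

r ≈ 0.0317 m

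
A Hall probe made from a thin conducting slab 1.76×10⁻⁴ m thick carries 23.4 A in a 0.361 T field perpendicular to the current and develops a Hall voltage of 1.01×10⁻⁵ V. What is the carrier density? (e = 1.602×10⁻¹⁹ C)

n ≈ 2.97×10²⁸ m⁻³

From V_H = IB/(n e t), n = IB/(V_H e t).
n = (23.4)(0.361)/((1.01×10⁻⁵)(1.602×10⁻¹⁹)(1.76×10⁻⁴)) ≈ 2.97×10²⁸ m⁻³.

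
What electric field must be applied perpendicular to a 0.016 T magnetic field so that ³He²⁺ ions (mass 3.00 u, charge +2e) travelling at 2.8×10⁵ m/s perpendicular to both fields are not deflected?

For straight-line motion qE = qvB, so E = vB.
E = 2.8×10⁵ × 0.016 = 4500 V/m.

E = 4500 V/m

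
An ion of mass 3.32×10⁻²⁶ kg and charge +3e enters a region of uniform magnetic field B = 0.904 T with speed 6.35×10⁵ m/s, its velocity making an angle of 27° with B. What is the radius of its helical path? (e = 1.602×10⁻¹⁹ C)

v⊥ = v sinθ = 6.35×10⁵·sin27° ≈ 2.883×10⁵ m/s.
r = m v⊥/(|q|B) = (3.32×10⁻²⁶)(2.883×10⁵)/((4.806×10⁻¹⁹)(0.904)) ≈ 0.0220 m.

r ≈ 0.0220 m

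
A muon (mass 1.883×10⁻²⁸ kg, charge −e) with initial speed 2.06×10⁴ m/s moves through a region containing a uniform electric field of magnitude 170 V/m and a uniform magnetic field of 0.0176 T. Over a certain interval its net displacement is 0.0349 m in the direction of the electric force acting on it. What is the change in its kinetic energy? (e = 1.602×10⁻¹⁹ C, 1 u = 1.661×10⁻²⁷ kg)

The magnetic force is always ⟂ v and does no work; only the electric force changes KE.
ΔKE = F_E · d = |q|E d = (1.602×10⁻¹⁹)(170)(0.0349) ≈ 9.50×10⁻¹⁹ J.

ΔKE ≈ 9.50×10⁻¹⁹ J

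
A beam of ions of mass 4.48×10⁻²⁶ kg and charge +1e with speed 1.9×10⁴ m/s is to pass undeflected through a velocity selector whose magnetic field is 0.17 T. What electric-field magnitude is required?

E = 3200 V/m

For straight-line motion qE = qvB, so E = vB.
E = 1.9×10⁴ × 0.17 = 3200 V/m.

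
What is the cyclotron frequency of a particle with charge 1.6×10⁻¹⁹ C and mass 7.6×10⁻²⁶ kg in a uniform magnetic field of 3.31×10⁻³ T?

f = |q|B/(2πm).
f = (1.6×10⁻¹⁹)(3.31×10⁻³)/(2π·7.6×10⁻²⁶) ≈ 1110 Hz.

f ≈ 1110 Hz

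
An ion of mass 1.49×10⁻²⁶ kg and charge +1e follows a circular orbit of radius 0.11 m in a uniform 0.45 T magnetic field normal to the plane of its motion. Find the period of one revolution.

The cyclotron period depends only on m, q, B: T = 2πm/(|q|B).
T = 2π(1.49×10⁻²⁶)/((1.602×10⁻¹⁹)(0.45)) ≈ 1.3×10⁻⁶ s.

T ≈ 1.3×10⁻⁶ s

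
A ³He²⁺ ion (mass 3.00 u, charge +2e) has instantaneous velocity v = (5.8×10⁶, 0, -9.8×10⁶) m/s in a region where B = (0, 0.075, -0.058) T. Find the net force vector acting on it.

v×B = (7.35×10⁵, 3.36×10⁵, 4.35×10⁵) N/C.
F = q v×B = (3.204×10⁻¹⁹ C)·(7.35×10⁵, 3.36×10⁵, 4.35×10⁵) = (2.35×10⁻¹³, 1.08×10⁻¹³, 1.39×10⁻¹³) N.

F ≈ (2.35×10⁻¹³, 1.08×10⁻¹³, 1.39×10⁻¹³) N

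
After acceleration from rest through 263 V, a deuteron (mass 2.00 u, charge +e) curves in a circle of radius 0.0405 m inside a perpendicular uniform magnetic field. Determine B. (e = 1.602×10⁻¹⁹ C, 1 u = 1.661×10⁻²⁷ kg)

B ≈ 0.0815 T

v = √(2|q|V/m) = √(2·1.602×10⁻¹⁹·263/3.322×10⁻²⁷) ≈ 1.593×10⁵ m/s.
B = mv/(|q|r) = (3.322×10⁻²⁷)(1.593×10⁵)/((1.602×10⁻¹⁹)(0.0405)) ≈ 0.0815 T.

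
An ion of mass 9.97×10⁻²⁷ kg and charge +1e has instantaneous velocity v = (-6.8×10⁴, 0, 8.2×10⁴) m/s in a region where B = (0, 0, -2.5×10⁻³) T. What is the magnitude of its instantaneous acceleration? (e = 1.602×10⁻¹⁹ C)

v×B = (0, -170, 0) N/C.
F = q v×B = (1.602×10⁻¹⁹ C)·(0, -170, 0) = (0, -2.72×10⁻¹⁷, 0) N.
|a| = |F|/m = 2.723×10⁻¹⁷/9.97×10⁻²⁷ ≈ 2.73×10⁹ m/s².

|a| ≈ 2.73×10⁹ m/s²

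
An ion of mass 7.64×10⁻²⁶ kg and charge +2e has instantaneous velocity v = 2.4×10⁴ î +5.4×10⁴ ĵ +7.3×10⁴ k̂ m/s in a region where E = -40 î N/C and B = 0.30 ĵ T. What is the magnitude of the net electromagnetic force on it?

v×B = (-2.19×10⁴, 0, 7200) N/C.
E + v×B = (-2.19×10⁴, 0, 7200) N/C.
F = q(E + v×B) = (3.204×10⁻¹⁹ C)·(-2.19×10⁴, 0, 7200) = (-7.03×10⁻¹⁵, 0, 2.31×10⁻¹⁵) N.
|F| = 7.40×10⁻¹⁵ N.

|F| ≈ 7.40×10⁻¹⁵ N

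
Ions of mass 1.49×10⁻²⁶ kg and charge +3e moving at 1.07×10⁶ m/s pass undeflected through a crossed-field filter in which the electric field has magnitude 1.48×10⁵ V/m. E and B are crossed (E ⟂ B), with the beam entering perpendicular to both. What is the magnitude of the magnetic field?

B = 0.138 T

Balance of forces in the selector: qE = qvB ⇒ B = E/v.
B = 1.48×10⁵/1.07×10⁶ = 0.138 T.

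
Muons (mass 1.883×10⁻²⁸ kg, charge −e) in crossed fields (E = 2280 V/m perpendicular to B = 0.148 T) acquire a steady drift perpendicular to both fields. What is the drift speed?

In crossed fields the guiding centre drifts at v_d = |E×B|/B² = E/B, independent of charge and mass.
v_d = 2280/0.148 = 1.54×10⁴ m/s.

v_d ≈ 1.54×10⁴ m/s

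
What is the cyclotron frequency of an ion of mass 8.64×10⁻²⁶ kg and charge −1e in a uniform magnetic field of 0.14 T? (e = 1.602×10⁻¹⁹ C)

f ≈ 4.1×10⁴ Hz

f = |q|B/(2πm).
f = (1.602×10⁻¹⁹)(0.14)/(2π·8.64×10⁻²⁶) ≈ 4.1×10⁴ Hz.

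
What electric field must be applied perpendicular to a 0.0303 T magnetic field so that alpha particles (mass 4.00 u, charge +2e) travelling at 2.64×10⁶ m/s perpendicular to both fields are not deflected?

E = 8.00×10⁴ V/m

For straight-line motion qE = qvB, so E = vB.
E = 2.64×10⁶ × 0.0303 = 8.00×10⁴ V/m.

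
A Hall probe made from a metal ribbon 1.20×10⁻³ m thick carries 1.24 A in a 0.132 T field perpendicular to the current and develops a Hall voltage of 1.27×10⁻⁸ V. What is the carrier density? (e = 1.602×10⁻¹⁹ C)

From V_H = IB/(n e t), n = IB/(V_H e t).
n = (1.24)(0.132)/((1.27×10⁻⁸)(1.602×10⁻¹⁹)(1.20×10⁻³)) ≈ 6.70×10²⁸ m⁻³.

n ≈ 6.70×10²⁸ m⁻³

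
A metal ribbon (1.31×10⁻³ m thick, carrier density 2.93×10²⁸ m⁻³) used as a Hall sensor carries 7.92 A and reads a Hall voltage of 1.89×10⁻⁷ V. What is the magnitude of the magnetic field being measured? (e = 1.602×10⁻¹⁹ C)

B ≈ 0.147 T

From V_H = IB/(n e t), B = V_H n e t / I.
B = (1.89×10⁻⁷)(2.93×10²⁸)(1.602×10⁻¹⁹)(1.31×10⁻³)/7.92 ≈ 0.147 T.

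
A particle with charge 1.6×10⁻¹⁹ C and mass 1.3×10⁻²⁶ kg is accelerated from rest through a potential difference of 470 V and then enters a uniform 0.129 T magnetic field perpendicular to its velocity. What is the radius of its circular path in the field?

Acceleration: |q|V = ½mv² ⇒ v = √(2|q|V/m) = √(2·1.6×10⁻¹⁹·470/1.3×10⁻²⁶) ≈ 1.076×10⁵ m/s.
In the field: r = mv/(|q|B) = (1.3×10⁻²⁶)(1.076×10⁵)/((1.6×10⁻¹⁹)(0.129)) ≈ 0.0677 m.

r ≈ 0.0677 m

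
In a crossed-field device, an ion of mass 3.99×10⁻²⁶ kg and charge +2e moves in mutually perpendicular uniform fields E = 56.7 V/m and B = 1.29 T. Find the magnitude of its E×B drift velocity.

v_d ≈ 44.0 m/s

In crossed fields the guiding centre drifts at v_d = |E×B|/B² = E/B, independent of charge and mass.
v_d = 56.7/1.29 = 44.0 m/s.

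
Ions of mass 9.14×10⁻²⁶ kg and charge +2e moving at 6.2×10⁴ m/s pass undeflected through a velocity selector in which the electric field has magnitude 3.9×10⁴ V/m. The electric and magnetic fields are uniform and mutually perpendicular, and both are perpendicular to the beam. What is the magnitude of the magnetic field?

B = 0.63 T

Balance of forces in the selector: qE = qvB ⇒ B = E/v.
B = 3.9×10⁴/6.2×10⁴ = 0.63 T.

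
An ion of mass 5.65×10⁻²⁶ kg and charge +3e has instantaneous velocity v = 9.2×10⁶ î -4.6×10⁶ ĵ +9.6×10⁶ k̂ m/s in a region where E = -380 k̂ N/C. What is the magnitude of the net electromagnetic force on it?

Only an electric field acts, so F = qE = (4.806×10⁻¹⁹ C)·(0, 0, -380) = (0, 0, -1.83×10⁻¹⁶) N.
|F| = 1.83×10⁻¹⁶ N.

|F| ≈ 1.83×10⁻¹⁶ N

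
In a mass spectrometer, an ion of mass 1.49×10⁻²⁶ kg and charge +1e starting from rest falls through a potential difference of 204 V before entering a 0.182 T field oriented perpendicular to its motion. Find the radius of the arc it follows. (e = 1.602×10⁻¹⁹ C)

Acceleration: |q|V = ½mv² ⇒ v = √(2|q|V/m) = √(2·1.602×10⁻¹⁹·204/1.49×10⁻²⁶) ≈ 6.623×10⁴ m/s.
In the field: r = mv/(|q|B) = (1.49×10⁻²⁶)(6.623×10⁴)/((1.602×10⁻¹⁹)(0.182)) ≈ 0.0338 m.

r ≈ 0.0338 m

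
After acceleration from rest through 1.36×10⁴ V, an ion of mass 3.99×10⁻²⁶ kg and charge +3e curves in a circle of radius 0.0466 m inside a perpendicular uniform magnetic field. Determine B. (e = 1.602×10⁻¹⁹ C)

B ≈ 1.02 T

v = √(2|q|V/m) = √(2·4.806×10⁻¹⁹·1.36×10⁴/3.99×10⁻²⁶) ≈ 5.724×10⁵ m/s.
B = mv/(|q|r) = (3.99×10⁻²⁶)(5.724×10⁵)/((4.806×10⁻¹⁹)(0.0466)) ≈ 1.02 T.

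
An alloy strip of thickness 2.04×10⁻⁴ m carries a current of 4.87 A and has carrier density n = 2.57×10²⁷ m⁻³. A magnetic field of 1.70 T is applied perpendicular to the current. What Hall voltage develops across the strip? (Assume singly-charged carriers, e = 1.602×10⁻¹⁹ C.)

V_H ≈ 9.86×10⁻⁵ V

V_H = IB/(n e t).
V_H = (4.87)(1.70)/((2.57×10²⁷)(1.602×10⁻¹⁹)(2.04×10⁻⁴)) ≈ 9.86×10⁻⁵ V.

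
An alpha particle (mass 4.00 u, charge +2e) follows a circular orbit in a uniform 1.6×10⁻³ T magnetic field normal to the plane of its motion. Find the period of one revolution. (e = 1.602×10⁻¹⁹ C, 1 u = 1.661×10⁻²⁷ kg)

The cyclotron period depends only on m, q, B: T = 2πm/(|q|B).
T = 2π(6.644×10⁻²⁷)/((3.204×10⁻¹⁹)(1.6×10⁻³)) ≈ 8.1×10⁻⁵ s.

T ≈ 8.1×10⁻⁵ s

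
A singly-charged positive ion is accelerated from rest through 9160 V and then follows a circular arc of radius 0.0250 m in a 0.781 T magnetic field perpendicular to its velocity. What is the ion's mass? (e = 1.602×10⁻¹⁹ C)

m ≈ 3.33×10⁻²⁷ kg

Combine |q|V = ½mv² and r = mv/(|q|B): eliminate v to get m = qB²r²/(2V).
m = (1.602×10⁻¹⁹)(0.781)²(0.0250)²/(2·9160) ≈ 3.33×10⁻²⁷ kg.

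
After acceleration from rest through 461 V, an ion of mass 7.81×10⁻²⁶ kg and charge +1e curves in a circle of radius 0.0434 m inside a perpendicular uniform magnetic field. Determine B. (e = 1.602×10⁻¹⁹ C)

v = √(2|q|V/m) = √(2·1.602×10⁻¹⁹·461/7.81×10⁻²⁶) ≈ 4.349×10⁴ m/s.
B = mv/(|q|r) = (7.81×10⁻²⁶)(4.349×10⁴)/((1.602×10⁻¹⁹)(0.0434)) ≈ 0.489 T.

B ≈ 0.489 T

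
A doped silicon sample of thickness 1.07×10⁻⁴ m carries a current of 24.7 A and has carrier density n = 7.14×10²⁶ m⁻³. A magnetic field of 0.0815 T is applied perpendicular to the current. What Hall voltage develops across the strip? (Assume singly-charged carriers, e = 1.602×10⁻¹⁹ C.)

V_H ≈ 1.64×10⁻⁴ V

V_H = IB/(n e t).
V_H = (24.7)(0.0815)/((7.14×10²⁶)(1.602×10⁻¹⁹)(1.07×10⁻⁴)) ≈ 1.64×10⁻⁴ V.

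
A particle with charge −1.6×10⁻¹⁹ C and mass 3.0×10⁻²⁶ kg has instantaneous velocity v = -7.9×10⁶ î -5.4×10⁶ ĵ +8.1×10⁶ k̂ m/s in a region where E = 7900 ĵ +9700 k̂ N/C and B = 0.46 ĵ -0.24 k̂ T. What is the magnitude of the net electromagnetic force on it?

|F| ≈ 7.61×10⁻¹³ N

v×B = (-2.43×10⁶, -1.90×10⁶, -3.63×10⁶) N/C.
E + v×B = (-2.43×10⁶, -1.89×10⁶, -3.62×10⁶) N/C.
F = q(E + v×B) = (−1.6×10⁻¹⁹ C)·(-2.43×10⁶, -1.89×10⁶, -3.62×10⁶) = (3.89×10⁻¹³, 3.02×10⁻¹³, 5.80×10⁻¹³) N.
|F| = 7.61×10⁻¹³ N.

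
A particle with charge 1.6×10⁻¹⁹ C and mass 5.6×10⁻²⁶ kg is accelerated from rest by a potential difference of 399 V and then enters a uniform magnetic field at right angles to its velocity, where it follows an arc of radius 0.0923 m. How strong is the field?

v = √(2|q|V/m) = √(2·1.6×10⁻¹⁹·399/5.6×10⁻²⁶) ≈ 4.775×10⁴ m/s.
B = mv/(|q|r) = (5.6×10⁻²⁶)(4.775×10⁴)/((1.6×10⁻¹⁹)(0.0923)) ≈ 0.181 T.

B ≈ 0.181 T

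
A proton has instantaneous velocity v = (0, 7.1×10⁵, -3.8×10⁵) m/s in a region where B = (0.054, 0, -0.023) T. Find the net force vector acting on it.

v×B = (-1.63×10⁴, -2.05×10⁴, -3.83×10⁴) N/C.
F = q v×B = (1.602×10⁻¹⁹ C)·(-1.63×10⁴, -2.05×10⁴, -3.83×10⁴) = (-2.62×10⁻¹⁵, -3.29×10⁻¹⁵, -6.14×10⁻¹⁵) N.

F ≈ (-2.62×10⁻¹⁵, -3.29×10⁻¹⁵, -6.14×10⁻¹⁵) N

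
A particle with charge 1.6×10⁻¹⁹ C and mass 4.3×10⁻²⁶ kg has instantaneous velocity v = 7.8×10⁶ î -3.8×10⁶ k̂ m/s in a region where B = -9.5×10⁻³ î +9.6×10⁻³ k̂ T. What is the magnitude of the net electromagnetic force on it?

|F| ≈ 6.20×10⁻¹⁵ N

v×B = (0, -3.88×10⁴, 0) N/C.
F = q v×B = (1.6×10⁻¹⁹ C)·(0, -3.88×10⁴, 0) = (0, -6.20×10⁻¹⁵, 0) N.
|F| = 6.20×10⁻¹⁵ N.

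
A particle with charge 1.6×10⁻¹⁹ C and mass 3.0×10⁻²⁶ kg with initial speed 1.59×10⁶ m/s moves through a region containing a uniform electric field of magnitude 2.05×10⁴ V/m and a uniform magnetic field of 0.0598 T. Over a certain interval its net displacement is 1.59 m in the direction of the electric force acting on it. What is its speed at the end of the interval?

B does no work; ΔKE = |q|E d.
½mv_f² = ½mv₀² + |q|Ed = ½(3.0×10⁻²⁶)(1.59×10⁶)² + (1.6×10⁻¹⁹)(2.05×10⁴)(1.59) ≈ 3.792×10⁻¹⁴ J + 5.215×10⁻¹⁵ J ≈ 4.314×10⁻¹⁴ J.
v_f = √(2·4.314×10⁻¹⁴/3.0×10⁻²⁶) ≈ 1.70×10⁶ m/s.

v_f ≈ 1.70×10⁶ m/s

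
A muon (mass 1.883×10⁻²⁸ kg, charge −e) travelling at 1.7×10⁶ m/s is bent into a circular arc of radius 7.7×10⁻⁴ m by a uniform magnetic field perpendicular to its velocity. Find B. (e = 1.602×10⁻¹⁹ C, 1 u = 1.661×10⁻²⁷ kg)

B ≈ 2.6 T

From |q|vB = mv²/r, B = mv/(|q|r).
B = (1.883×10⁻²⁸)(1.7×10⁶)/((1.602×10⁻¹⁹)(7.7×10⁻⁴)) ≈ 2.6 T.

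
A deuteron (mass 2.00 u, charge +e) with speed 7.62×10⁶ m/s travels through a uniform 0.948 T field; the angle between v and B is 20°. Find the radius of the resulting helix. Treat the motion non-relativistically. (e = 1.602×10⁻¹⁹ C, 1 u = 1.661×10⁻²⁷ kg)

r ≈ 0.0570 m

v⊥ = v sinθ = 7.62×10⁶·sin20° ≈ 2.606×10⁶ m/s.
r = m v⊥/(|q|B) = (3.322×10⁻²⁷)(2.606×10⁶)/((1.602×10⁻¹⁹)(0.948)) ≈ 0.0570 m.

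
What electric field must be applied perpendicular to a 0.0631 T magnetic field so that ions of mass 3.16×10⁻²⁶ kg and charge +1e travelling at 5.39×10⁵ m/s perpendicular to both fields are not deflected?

For straight-line motion qE = qvB, so E = vB.
E = 5.39×10⁵ × 0.0631 = 3.40×10⁴ V/m.

E = 3.40×10⁴ V/m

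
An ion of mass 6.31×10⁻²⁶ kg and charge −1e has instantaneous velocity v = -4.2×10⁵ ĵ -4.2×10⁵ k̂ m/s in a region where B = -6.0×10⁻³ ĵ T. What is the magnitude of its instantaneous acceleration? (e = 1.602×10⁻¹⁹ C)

v×B = (-2520, 0, 0) N/C.
F = q v×B = (−1.602×10⁻¹⁹ C)·(-2520, 0, 0) = (4.04×10⁻¹⁶, 0, 0) N.
|a| = |F|/m = 4.037×10⁻¹⁶/6.31×10⁻²⁶ ≈ 6.40×10⁹ m/s².

|a| ≈ 6.40×10⁹ m/s²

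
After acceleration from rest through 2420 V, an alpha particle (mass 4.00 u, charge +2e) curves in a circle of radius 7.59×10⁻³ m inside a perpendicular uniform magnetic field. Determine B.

v = √(2|q|V/m) = √(2·3.204×10⁻¹⁹·2420/6.644×10⁻²⁷) ≈ 4.831×10⁵ m/s.
B = mv/(|q|r) = (6.644×10⁻²⁷)(4.831×10⁵)/((3.204×10⁻¹⁹)(7.59×10⁻³)) ≈ 1.32 T.

B ≈ 1.32 T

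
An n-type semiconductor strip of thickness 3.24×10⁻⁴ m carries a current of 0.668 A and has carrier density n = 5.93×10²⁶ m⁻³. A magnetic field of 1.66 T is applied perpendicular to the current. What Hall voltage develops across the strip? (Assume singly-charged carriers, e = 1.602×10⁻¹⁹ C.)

V_H = IB/(n e t).
V_H = (0.668)(1.66)/((5.93×10²⁶)(1.602×10⁻¹⁹)(3.24×10⁻⁴)) ≈ 3.60×10⁻⁵ V.

V_H ≈ 3.60×10⁻⁵ V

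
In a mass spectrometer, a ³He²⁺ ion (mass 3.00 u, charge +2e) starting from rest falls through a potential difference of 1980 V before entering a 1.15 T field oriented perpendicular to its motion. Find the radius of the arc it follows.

Acceleration: |q|V = ½mv² ⇒ v = √(2|q|V/m) = √(2·3.204×10⁻¹⁹·1980/4.983×10⁻²⁷) ≈ 5.046×10⁵ m/s.
In the field: r = mv/(|q|B) = (4.983×10⁻²⁷)(5.046×10⁵)/((3.204×10⁻¹⁹)(1.15)) ≈ 6.82×10⁻³ m.

r ≈ 6.82×10⁻³ m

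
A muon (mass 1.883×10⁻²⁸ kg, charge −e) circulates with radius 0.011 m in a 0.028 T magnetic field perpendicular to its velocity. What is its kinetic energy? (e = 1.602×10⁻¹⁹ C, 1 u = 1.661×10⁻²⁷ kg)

KE ≈ 6.5×10⁻¹⁸ J

v = |q|Br/m, then KE = ½mv² = (qBr)²/(2m).
v = (1.602×10⁻¹⁹)(0.028)(0.011)/1.883×10⁻²⁸ ≈ 2.620×10⁵ m/s.
KE = ½(1.883×10⁻²⁸)(2.620×10⁵)² ≈ 6.5×10⁻¹⁸ J.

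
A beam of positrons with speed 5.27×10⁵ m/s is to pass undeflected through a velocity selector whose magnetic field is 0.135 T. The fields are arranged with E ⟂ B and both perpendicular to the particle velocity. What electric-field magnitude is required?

E = 7.11×10⁴ V/m

For straight-line motion qE = qvB, so E = vB.
E = 5.27×10⁵ × 0.135 = 7.11×10⁴ V/m.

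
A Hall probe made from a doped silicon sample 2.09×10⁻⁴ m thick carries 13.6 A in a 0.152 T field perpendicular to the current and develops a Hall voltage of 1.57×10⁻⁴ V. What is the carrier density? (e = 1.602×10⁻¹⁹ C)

n ≈ 3.93×10²⁶ m⁻³

From V_H = IB/(n e t), n = IB/(V_H e t).
n = (13.6)(0.152)/((1.57×10⁻⁴)(1.602×10⁻¹⁹)(2.09×10⁻⁴)) ≈ 3.93×10²⁶ m⁻³.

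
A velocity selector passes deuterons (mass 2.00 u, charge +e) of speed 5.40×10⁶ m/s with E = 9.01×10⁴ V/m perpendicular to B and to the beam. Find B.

B = 0.0167 T

Balance of forces in the selector: qE = qvB ⇒ B = E/v.
B = 9.01×10⁴/5.40×10⁶ = 0.0167 T.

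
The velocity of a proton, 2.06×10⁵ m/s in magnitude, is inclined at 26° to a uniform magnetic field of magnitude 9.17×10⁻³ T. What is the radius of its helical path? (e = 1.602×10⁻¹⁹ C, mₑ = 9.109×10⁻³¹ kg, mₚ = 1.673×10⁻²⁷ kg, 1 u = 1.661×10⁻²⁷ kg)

r ≈ 0.103 m

v⊥ = v sinθ = 2.06×10⁵·sin26° ≈ 9.030×10⁴ m/s.
r = m v⊥/(|q|B) = (1.673×10⁻²⁷)(9.030×10⁴)/((1.602×10⁻¹⁹)(9.17×10⁻³)) ≈ 0.103 m.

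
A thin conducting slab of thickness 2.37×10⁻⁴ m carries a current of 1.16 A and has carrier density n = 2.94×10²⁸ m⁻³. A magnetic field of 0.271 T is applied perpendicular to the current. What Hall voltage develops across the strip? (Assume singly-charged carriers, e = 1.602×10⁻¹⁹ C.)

V_H = IB/(n e t).
V_H = (1.16)(0.271)/((2.94×10²⁸)(1.602×10⁻¹⁹)(2.37×10⁻⁴)) ≈ 2.82×10⁻⁷ V.

V_H ≈ 2.82×10⁻⁷ V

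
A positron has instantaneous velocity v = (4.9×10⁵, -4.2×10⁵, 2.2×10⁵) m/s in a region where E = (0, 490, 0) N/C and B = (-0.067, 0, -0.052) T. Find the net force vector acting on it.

F ≈ (3.50×10⁻¹⁵, 1.80×10⁻¹⁵, -4.51×10⁻¹⁵) N

v×B = (2.18×10⁴, 1.07×10⁴, -2.81×10⁴) N/C.
E + v×B = (2.18×10⁴, 1.12×10⁴, -2.81×10⁴) N/C.
F = q(E + v×B) = (1.602×10⁻¹⁹ C)·(2.18×10⁴, 1.12×10⁴, -2.81×10⁴) = (3.50×10⁻¹⁵, 1.80×10⁻¹⁵, -4.51×10⁻¹⁵) N.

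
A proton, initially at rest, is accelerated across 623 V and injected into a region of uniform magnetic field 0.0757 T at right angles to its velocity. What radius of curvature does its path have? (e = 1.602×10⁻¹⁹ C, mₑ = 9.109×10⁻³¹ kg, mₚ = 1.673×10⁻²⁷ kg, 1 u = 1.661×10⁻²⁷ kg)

r ≈ 0.0477 m

Acceleration: |q|V = ½mv² ⇒ v = √(2|q|V/m) = √(2·1.602×10⁻¹⁹·623/1.673×10⁻²⁷) ≈ 3.454×10⁵ m/s.
In the field: r = mv/(|q|B) = (1.673×10⁻²⁷)(3.454×10⁵)/((1.602×10⁻¹⁹)(0.0757)) ≈ 0.0477 m.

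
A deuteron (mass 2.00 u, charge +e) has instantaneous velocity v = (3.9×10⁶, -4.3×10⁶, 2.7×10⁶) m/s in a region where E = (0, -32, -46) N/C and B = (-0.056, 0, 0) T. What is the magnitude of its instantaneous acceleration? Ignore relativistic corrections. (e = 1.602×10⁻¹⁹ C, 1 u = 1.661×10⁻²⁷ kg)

v×B = (0, -1.51×10⁵, -2.41×10⁵) N/C.
E + v×B = (0, -1.51×10⁵, -2.41×10⁵) N/C.
F = q(E + v×B) = (1.602×10⁻¹⁹ C)·(0, -1.51×10⁵, -2.41×10⁵) = (0, -2.42×10⁻¹⁴, -3.86×10⁻¹⁴) N.
|a| = |F|/m = 4.556×10⁻¹⁴/3.322×10⁻²⁷ ≈ 1.37×10¹³ m/s².

|a| ≈ 1.37×10¹³ m/s²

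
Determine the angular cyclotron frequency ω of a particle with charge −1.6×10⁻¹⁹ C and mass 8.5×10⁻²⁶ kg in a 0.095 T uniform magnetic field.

ω = |q|B/m.
ω = (1.6×10⁻¹⁹)(0.095)/8.5×10⁻²⁶ ≈ 1.8×10⁵ rad/s.

ω ≈ 1.8×10⁵ rad/s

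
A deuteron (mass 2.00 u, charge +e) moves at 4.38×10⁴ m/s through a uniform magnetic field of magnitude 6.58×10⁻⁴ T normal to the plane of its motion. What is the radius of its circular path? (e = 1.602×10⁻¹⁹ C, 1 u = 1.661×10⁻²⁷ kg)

The magnetic force provides the centripetal force: |q|vB = mv²/r.
r = mv/(|q|B) = (3.322×10⁻²⁷)(4.38×10⁴)/((1.602×10⁻¹⁹)(6.58×10⁻⁴)) ≈ 1.38 m.

r ≈ 1.38 m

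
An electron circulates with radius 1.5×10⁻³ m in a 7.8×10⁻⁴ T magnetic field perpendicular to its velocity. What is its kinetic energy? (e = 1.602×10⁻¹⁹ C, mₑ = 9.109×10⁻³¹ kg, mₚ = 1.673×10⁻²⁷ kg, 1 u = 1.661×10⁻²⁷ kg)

v = |q|Br/m, then KE = ½mv² = (qBr)²/(2m).
v = (1.602×10⁻¹⁹)(7.8×10⁻⁴)(1.5×10⁻³)/9.109×10⁻³¹ ≈ 2.058×10⁵ m/s.
KE = ½(9.109×10⁻³¹)(2.058×10⁵)² ≈ 1.9×10⁻²⁰ J.

KE ≈ 1.9×10⁻²⁰ J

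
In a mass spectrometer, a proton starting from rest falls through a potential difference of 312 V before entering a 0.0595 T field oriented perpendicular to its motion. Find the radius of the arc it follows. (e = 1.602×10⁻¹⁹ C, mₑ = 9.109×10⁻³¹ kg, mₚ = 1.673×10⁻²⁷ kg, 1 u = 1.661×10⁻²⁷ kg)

Acceleration: |q|V = ½mv² ⇒ v = √(2|q|V/m) = √(2·1.602×10⁻¹⁹·312/1.673×10⁻²⁷) ≈ 2.444×10⁵ m/s.
In the field: r = mv/(|q|B) = (1.673×10⁻²⁷)(2.444×10⁵)/((1.602×10⁻¹⁹)(0.0595)) ≈ 0.0429 m.

r ≈ 0.0429 m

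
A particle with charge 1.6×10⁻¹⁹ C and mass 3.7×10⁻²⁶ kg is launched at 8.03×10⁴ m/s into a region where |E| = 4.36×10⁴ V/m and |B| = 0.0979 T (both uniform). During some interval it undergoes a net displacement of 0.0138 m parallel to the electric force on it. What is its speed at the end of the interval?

v_f ≈ 1.08×10⁵ m/s

B does no work; ΔKE = |q|E d.
½mv_f² = ½mv₀² + |q|Ed = ½(3.7×10⁻²⁶)(8.03×10⁴)² + (1.6×10⁻¹⁹)(4.36×10⁴)(0.0138) ≈ 1.193×10⁻¹⁶ J + 9.627×10⁻¹⁷ J ≈ 2.156×10⁻¹⁶ J.
v_f = √(2·2.156×10⁻¹⁶/3.7×10⁻²⁶) ≈ 1.08×10⁵ m/s.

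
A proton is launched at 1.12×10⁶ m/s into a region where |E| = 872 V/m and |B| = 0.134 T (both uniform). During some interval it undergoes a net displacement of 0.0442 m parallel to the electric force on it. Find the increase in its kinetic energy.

The magnetic force is always ⟂ v and does no work; only the electric force changes KE.
ΔKE = F_E · d = |q|E d = (1.602×10⁻¹⁹)(872)(0.0442) ≈ 6.17×10⁻¹⁸ J.

ΔKE ≈ 6.17×10⁻¹⁸ J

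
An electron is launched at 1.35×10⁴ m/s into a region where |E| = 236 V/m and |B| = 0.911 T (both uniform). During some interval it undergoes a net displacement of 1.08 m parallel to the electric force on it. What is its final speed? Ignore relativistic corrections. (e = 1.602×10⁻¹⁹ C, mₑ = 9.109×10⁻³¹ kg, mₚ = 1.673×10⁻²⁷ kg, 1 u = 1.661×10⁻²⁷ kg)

v_f ≈ 9.47×10⁶ m/s

B does no work; ΔKE = |q|E d.
½mv_f² = ½mv₀² + |q|Ed = ½(9.109×10⁻³¹)(1.35×10⁴)² + (1.602×10⁻¹⁹)(236)(1.08) ≈ 8.301×10⁻²³ J + 4.083×10⁻¹⁷ J ≈ 4.083×10⁻¹⁷ J.
v_f = √(2·4.083×10⁻¹⁷/9.109×10⁻³¹) ≈ 9.47×10⁶ m/s.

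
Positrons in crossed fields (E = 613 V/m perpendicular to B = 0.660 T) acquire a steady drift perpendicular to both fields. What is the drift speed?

In crossed fields the guiding centre drifts at v_d = |E×B|/B² = E/B, independent of charge and mass.
v_d = 613/0.660 = 929 m/s.

v_d ≈ 929 m/s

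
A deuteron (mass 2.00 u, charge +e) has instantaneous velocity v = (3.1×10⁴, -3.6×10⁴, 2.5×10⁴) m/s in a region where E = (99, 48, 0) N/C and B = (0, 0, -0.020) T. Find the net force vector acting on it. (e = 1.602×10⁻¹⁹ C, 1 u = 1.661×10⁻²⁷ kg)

F ≈ (1.31×10⁻¹⁶, 1.07×10⁻¹⁶, 0) N

v×B = (720, 620, 0) N/C.
E + v×B = (819, 668, 0) N/C.
F = q(E + v×B) = (1.602×10⁻¹⁹ C)·(819, 668, 0) = (1.31×10⁻¹⁶, 1.07×10⁻¹⁶, 0) N.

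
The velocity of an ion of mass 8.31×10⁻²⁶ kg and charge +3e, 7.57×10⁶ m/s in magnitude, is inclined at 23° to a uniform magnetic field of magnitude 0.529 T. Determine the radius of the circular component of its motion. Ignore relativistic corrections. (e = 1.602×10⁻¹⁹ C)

v⊥ = v sinθ = 7.57×10⁶·sin23° ≈ 2.958×10⁶ m/s.
r = m v⊥/(|q|B) = (8.31×10⁻²⁶)(2.958×10⁶)/((4.806×10⁻¹⁹)(0.529)) ≈ 0.967 m.

r ≈ 0.967 m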